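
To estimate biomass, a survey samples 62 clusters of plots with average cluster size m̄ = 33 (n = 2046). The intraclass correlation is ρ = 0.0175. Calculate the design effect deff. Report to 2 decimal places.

1.56

deff = 1 + (33 − 1)·0.0175 = 1 + 0.56 = 1.56.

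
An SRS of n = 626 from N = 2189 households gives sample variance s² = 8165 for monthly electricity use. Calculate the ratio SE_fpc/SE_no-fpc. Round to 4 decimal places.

0.8450

f = n/N = 626/2189 = 0.28597533.
SE_no-fpc = √(s²/n) = 3.6115275; SE_fpc = √((1−f)s²/n) = 3.05174.
Ratio = √(1−f) = 0.84499980.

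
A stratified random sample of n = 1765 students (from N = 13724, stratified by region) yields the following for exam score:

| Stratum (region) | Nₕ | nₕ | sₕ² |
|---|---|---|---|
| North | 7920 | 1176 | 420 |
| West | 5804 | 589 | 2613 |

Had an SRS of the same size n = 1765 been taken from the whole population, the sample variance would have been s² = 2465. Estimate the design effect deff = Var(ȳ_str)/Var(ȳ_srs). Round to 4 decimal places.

0.6690

Var(ȳ_str) = Σ Wₕ²(1−fₕ)sₕ²/nₕ with Wₕ = Nₕ/13724:
  North: (7920/13724)²·(1−1176/7920)·420/1176 = 0.10127991
  West: (5804/13724)²·(1−589/5804)·2613/589 = 0.71292593
  → Var(ȳ_str) = 0.81420584.
Var(ȳ_srs) = (1 − 1765/13724)·2465/1765 = 1.2169882.
deff = 0.81420584 / 1.2169882 = 0.6690.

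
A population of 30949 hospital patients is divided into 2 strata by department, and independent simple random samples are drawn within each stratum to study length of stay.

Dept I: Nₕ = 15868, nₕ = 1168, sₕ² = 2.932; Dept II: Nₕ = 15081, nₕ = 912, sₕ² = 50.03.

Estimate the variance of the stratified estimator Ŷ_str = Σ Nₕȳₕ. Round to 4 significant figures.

1.231 × 10^7

Var(Ŷ_str) = Σₕ Nₕ²(1 − fₕ)sₕ²/nₕ.
Dept I: 15868²·(1 − 1168/15868)·2.932/1168 = 585545.5.
Dept II: 15081²·(1 − 912/15081)·50.03/912 = 1.1722089 × 10^7.
Sum = 1.2307635 × 10^7.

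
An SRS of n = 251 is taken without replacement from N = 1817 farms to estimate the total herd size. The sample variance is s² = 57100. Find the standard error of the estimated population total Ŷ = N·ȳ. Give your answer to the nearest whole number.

25442

Var(Ŷ) = N²·Var(ȳ) = N²·(1 − n/N)·s²/n.
f = 251/1817 = 0.13813979; Var(ȳ) = 0.86186021·57100/251 = 196.06461.
Var(Ŷ) = 1817² · 196.06461 = 6.4730515 × 10^8.
SE(Ŷ) = √(6.4730515 × 10^8) = 25442.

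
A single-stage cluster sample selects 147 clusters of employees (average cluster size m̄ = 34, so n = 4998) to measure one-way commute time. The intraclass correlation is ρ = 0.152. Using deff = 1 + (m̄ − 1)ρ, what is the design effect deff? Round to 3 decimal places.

deff = 1 + (34 − 1)·0.152 = 1 + 5.016 = 6.016.

6.016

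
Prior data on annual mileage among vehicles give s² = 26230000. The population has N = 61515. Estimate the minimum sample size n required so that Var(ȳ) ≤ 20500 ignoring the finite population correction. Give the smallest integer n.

1280

Without fpc, n₀ = s²/D = 26230000/20500 = 1279.5122.
Rounding up, n = 1280.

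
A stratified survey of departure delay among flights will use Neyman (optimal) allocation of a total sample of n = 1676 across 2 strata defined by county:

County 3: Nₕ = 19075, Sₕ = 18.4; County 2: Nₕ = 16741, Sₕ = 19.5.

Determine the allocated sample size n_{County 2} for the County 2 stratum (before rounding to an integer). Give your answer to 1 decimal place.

Neyman allocation: nₕ = n·NₕSₕ / Σⱼ NⱼSⱼ.
Σ NⱼSⱼ = 19075·18.4 + 16741·19.5 = 677429.5.
n_{County 2} = 1676·16741·19.5 / 677429.5 = 807.7.

807.7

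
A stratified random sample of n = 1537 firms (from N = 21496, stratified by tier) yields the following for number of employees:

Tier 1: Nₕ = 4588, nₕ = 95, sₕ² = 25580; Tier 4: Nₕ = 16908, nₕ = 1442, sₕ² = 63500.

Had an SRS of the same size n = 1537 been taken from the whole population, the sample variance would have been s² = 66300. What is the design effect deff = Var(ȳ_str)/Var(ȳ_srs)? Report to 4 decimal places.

Var(ȳ_str) = Σ Wₕ²(1−fₕ)sₕ²/nₕ with Wₕ = Nₕ/21496:
  Tier 1: (4588/21496)²·(1−95/4588)·25580/95 = 12.01217
  Tier 4: (16908/21496)²·(1−1442/16908)·63500/1442 = 24.920882
  → Var(ȳ_str) = 36.933052.
Var(ȳ_srs) = (1 − 1537/21496)·66300/1537 = 40.051684.
deff = 36.933052 / 40.051684 = 0.9221.

0.9221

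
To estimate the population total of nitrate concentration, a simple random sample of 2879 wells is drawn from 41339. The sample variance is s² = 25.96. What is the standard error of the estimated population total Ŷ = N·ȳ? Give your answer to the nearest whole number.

Var(Ŷ) = N²·Var(ȳ) = N²·(1 − n/N)·s²/n.
f = 2879/41339 = 0.06964368; Var(ȳ) = 0.93035632·25.96/2879 = 0.0083890414.
Var(Ŷ) = 41339² · 0.0083890414 = 1.4336141 × 10^7.
SE(Ŷ) = √(1.4336141 × 10^7) = 3786.

3786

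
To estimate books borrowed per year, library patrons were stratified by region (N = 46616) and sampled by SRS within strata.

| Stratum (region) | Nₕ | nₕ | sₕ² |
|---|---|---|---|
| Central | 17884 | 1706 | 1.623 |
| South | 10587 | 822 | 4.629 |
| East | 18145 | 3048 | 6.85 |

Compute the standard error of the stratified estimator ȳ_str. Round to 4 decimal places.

Var(ȳ_str) = Σₕ Wₕ²(1 − fₕ)sₕ²/nₕ with Wₕ = Nₕ/N, N = 46616.
Central: Wₕ = 0.38364510; term = 0.38364510²·(1 − 0.09539253)·1.623/1706 = 1.2666568 × 10^-4.
South: Wₕ = 0.22711086; term = 0.22711086²·(1 − 0.07764239)·4.629/822 = 2.6791098 × 10^-4.
East: Wₕ = 0.38924404; term = 0.38924404²·(1 − 0.16798016)·6.85/3048 = 2.8330434 × 10^-4.
Sum = 6.77881 × 10^-4.
SE = √(6.77881 × 10^-4) = 0.0260.

0.0260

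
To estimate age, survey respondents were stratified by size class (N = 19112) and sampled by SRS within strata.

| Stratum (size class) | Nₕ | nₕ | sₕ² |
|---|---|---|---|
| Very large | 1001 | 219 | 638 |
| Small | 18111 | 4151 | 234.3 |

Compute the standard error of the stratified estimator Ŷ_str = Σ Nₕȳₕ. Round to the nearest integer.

Var(Ŷ_str) = Σₕ Nₕ²(1 − fₕ)sₕ²/nₕ.
Very large: 1001²·(1 − 219/1001)·638/219 = 2.2804334 × 10^6.
Small: 18111²·(1 − 4151/18111)·234.3/4151 = 1.427077 × 10^7.
Sum = 1.6551203 × 10^7.
SE = √(1.6551203 × 10^7) = 4068.

4068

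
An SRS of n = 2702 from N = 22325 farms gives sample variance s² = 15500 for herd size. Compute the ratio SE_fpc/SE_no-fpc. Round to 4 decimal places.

0.9375

f = n/N = 2702/22325 = 0.12103024.
SE_no-fpc = √(s²/n) = 2.3950974; SE_fpc = √((1−f)s²/n) = 2.2454849.
Ratio = √(1−f) = 0.93753387.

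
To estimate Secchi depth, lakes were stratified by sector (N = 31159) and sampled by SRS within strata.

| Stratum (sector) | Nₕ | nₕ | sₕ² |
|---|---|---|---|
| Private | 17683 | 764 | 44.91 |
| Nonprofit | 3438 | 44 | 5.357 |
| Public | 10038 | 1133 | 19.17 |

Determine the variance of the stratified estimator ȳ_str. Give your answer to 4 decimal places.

Var(ȳ_str) = Σₕ Wₕ²(1 − fₕ)sₕ²/nₕ with Wₕ = Nₕ/N, N = 31159.
Private: Wₕ = 0.56750858; term = 0.56750858²·(1 − 0.04320534)·44.91/764 = 0.018113956.
Nonprofit: Wₕ = 0.11033730; term = 0.11033730²·(1 − 0.01279814)·5.357/44 = 0.0014632538.
Public: Wₕ = 0.32215411; term = 0.32215411²·(1 − 0.11287109)·19.17/1133 = 0.0015577806.
Sum = 0.02113499.

0.0211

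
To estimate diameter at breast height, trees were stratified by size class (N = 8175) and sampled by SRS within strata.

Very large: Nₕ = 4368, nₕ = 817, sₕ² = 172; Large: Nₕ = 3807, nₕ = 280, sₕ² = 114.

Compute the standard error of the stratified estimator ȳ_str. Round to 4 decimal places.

Var(ȳ_str) = Σₕ Wₕ²(1 − fₕ)sₕ²/nₕ with Wₕ = Nₕ/N, N = 8175.
Very large: Wₕ = 0.53431193; term = 0.53431193²·(1 − 0.18704212)·172/817 = 0.048861205.
Large: Wₕ = 0.46568807; term = 0.46568807²·(1 − 0.07354873)·114/280 = 0.081801192.
Sum = 0.1306624.
SE = √(0.1306624) = 0.3615.

0.3615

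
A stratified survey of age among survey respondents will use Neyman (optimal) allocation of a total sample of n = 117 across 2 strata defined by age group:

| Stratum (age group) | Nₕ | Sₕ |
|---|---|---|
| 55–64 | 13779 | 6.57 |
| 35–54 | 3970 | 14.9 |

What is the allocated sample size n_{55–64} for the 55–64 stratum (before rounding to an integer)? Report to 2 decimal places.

Neyman allocation: nₕ = n·NₕSₕ / Σⱼ NⱼSⱼ.
Σ NⱼSⱼ = 13779·6.57 + 3970·14.9 = 149681.03.
n_{55–64} = 117·13779·6.57 / 149681.03 = 70.76.

70.76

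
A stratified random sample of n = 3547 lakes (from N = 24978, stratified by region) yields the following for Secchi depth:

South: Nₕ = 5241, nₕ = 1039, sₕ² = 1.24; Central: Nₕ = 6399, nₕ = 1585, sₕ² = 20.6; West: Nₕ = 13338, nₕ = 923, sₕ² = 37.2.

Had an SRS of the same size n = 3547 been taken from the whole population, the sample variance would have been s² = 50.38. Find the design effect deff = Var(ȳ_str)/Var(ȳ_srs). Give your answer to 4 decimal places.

0.9339

Var(ȳ_str) = Σ Wₕ²(1−fₕ)sₕ²/nₕ with Wₕ = Nₕ/24978:
  South: (5241/24978)²·(1−1039/5241)·1.24/1039 = 4.2127048 × 10^-5
  Central: (6399/24978)²·(1−1585/6399)·20.6/1585 = 6.4171299 × 10^-4
  West: (13338/24978)²·(1−923/13338)·37.2/923 = 0.010697033
  → Var(ȳ_str) = 0.011380873.
Var(ȳ_srs) = (1 − 3547/24978)·50.38/3547 = 0.012186577.
deff = 0.011380873 / 0.012186577 = 0.9339.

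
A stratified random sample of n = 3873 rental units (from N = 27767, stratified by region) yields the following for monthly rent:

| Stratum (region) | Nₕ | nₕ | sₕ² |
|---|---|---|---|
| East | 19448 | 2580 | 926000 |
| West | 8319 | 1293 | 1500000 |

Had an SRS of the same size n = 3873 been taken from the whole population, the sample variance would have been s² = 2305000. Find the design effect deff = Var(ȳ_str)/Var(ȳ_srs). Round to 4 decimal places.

Var(ȳ_str) = Σ Wₕ²(1−fₕ)sₕ²/nₕ with Wₕ = Nₕ/27767:
  East: (19448/27767)²·(1−2580/19448)·926000/2580 = 152.71155
  West: (8319/27767)²·(1−1293/8319)·1500000/1293 = 87.945593
  → Var(ȳ_str) = 240.65714.
Var(ȳ_srs) = (1 − 3873/27767)·2305000/3873 = 512.13367.
deff = 240.65714 / 512.13367 = 0.4699.

0.4699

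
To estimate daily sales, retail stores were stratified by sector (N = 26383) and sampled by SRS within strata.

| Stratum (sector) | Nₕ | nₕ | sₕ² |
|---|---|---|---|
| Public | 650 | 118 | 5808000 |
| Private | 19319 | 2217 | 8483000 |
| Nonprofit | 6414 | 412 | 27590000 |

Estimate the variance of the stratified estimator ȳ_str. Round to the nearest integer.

Var(ȳ_str) = Σₕ Wₕ²(1 − fₕ)sₕ²/nₕ with Wₕ = Nₕ/N, N = 26383.
Public: Wₕ = 0.02463708; term = 0.02463708²·(1 − 0.18153846)·5808000/118 = 24.452386.
Private: Wₕ = 0.73225183; term = 0.73225183²·(1 − 0.11475749)·8483000/2217 = 1816.2138.
Nonprofit: Wₕ = 0.24311109; term = 0.24311109²·(1 − 0.06423449)·27590000/412 = 3703.6597.
Sum = 5544.3259.

5544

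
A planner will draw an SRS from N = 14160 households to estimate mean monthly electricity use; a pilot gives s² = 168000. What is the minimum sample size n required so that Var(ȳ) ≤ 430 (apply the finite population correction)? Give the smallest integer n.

381

Without fpc, n₀ = s²/D = 168000/430 = 390.6977.
With fpc, (1 − n/N)·s²/n ≤ D requires n ≥ n₀/(1 + n₀/N) = 390.6977/(1 + 390.6977/14160) = 380.2072.
Rounding up, n = 381.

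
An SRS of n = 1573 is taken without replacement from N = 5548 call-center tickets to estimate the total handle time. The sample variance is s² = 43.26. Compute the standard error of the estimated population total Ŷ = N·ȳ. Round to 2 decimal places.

778.78

Var(Ŷ) = N²·Var(ȳ) = N²·(1 − n/N)·s²/n.
f = 1573/5548 = 0.28352559; Var(ȳ) = 0.71647441·43.26/1573 = 0.019704185.
Var(Ŷ) = 5548² · 0.019704185 = 606500.8.
SE(Ŷ) = √(606500.8) = 778.78.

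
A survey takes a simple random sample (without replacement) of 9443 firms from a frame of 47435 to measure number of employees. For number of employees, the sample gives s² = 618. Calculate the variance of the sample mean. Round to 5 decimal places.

0.05242

Under SRS without replacement, Var(ȳ) = (1 − f)·s²/n with f = n/N = 9443/47435 = 0.19907241.
Var(ȳ) = (1 − 0.19907241)·618/9443 = 0.80092759·0.065445303 = 0.052416949.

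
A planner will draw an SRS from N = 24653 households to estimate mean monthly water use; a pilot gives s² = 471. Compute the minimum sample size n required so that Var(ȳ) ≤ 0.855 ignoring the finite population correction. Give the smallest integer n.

551

Without fpc, n₀ = s²/D = 471/0.855 = 550.8772.
Rounding up, n = 551.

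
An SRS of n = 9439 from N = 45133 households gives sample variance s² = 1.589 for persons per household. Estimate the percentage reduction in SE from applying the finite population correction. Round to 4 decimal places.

f = n/N = 9439/45133 = 0.20913744.
SE_no-fpc = √(s²/n) = 0.012974749; SE_fpc = √((1−f)s²/n) = 0.011538503.
Ratio = √(1−f) = 0.88930454. Reduction = 100·(1 − 0.88930454) = 11.0695%.

11.0695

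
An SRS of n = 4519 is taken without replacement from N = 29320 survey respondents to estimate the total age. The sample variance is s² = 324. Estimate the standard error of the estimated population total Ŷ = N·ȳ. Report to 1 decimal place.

7220.5

Var(Ŷ) = N²·Var(ȳ) = N²·(1 − n/N)·s²/n.
f = 4519/29320 = 0.15412688; Var(ȳ) = 0.84587312·324/4519 = 0.060646801.
Var(Ŷ) = 29320² · 0.060646801 = 5.2135774 × 10^7.
SE(Ŷ) = √(5.2135774 × 10^7) = 7220.5.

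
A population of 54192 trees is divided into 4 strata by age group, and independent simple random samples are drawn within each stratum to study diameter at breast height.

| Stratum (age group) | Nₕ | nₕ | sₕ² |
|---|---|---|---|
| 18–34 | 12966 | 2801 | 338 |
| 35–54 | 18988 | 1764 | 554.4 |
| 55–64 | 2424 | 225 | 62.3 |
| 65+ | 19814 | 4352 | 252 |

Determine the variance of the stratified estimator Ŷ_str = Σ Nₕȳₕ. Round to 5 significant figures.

Var(Ŷ_str) = Σₕ Nₕ²(1 − fₕ)sₕ²/nₕ.
18–34: 12966²·(1 − 2801/12966)·338/2801 = 1.5904389 × 10^7.
35–54: 18988²·(1 − 1764/18988)·554.4/1764 = 1.0278693 × 10^8.
55–64: 2424²·(1 − 225/2424)·62.3/225 = 1.4759219 × 10^6.
65+: 19814²·(1 − 4352/19814)·252/4352 = 1.7739831 × 10^7.
Sum = 1.3790707 × 10^8.

1.3791 × 10^8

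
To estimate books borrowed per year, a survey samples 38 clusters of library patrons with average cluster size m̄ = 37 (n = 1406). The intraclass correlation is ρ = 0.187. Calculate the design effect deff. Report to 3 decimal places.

7.732

deff = 1 + (37 − 1)·0.187 = 1 + 6.732 = 7.732.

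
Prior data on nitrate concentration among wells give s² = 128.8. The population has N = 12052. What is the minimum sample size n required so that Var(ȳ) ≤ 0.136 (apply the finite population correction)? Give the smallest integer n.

879

Without fpc, n₀ = s²/D = 128.8/0.136 = 947.0588.
With fpc, (1 − n/N)·s²/n ≤ D requires n ≥ n₀/(1 + n₀/N) = 947.0588/(1 + 947.0588/12052) = 878.0599.
Rounding up, n = 879.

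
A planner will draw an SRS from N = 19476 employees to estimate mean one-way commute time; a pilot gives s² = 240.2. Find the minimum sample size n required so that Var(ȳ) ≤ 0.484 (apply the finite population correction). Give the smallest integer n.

Without fpc, n₀ = s²/D = 240.2/0.484 = 496.2810.
With fpc, (1 − n/N)·s²/n ≤ D requires n ≥ n₀/(1 + n₀/N) = 496.2810/(1 + 496.2810/19476) = 483.9492.
Rounding up, n = 484.

484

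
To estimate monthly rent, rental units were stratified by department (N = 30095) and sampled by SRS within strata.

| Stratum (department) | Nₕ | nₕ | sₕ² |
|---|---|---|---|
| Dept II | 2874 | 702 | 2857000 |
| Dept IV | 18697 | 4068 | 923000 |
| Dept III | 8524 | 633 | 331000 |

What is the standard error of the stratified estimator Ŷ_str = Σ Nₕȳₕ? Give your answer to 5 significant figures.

350200

Var(Ŷ_str) = Σₕ Nₕ²(1 − fₕ)sₕ²/nₕ.
Dept II: 2874²·(1 − 702/2874)·2857000/702 = 2.540503 × 10^10.
Dept IV: 18697²·(1 − 4068/18697)·923000/4068 = 6.2059365 × 10^10.
Dept III: 8524²·(1 − 633/8524)·331000/633 = 3.5172219 × 10^10.
Sum = 1.2263661 × 10^11.
SE = √(1.2263661 × 10^11) = 350200.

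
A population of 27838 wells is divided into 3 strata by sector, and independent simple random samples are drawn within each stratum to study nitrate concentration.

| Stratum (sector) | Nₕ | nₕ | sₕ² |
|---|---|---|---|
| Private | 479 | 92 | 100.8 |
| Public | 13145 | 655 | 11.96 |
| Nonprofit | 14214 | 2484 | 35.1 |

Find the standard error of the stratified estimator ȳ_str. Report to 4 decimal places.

0.0847

Var(ȳ_str) = Σₕ Wₕ²(1 − fₕ)sₕ²/nₕ with Wₕ = Nₕ/N, N = 27838.
Private: Wₕ = 0.01720670; term = 0.01720670²·(1 − 0.19206681)·100.8/92 = 2.6208558 × 10^-4.
Public: Wₕ = 0.47219628; term = 0.47219628²·(1 − 0.04982883)·11.96/655 = 0.0038684487.
Nonprofit: Wₕ = 0.51059703; term = 0.51059703²·(1 − 0.17475728)·35.1/2484 = 0.0030401414.
Sum = 0.0071706757.
SE = √(0.0071706757) = 0.0847.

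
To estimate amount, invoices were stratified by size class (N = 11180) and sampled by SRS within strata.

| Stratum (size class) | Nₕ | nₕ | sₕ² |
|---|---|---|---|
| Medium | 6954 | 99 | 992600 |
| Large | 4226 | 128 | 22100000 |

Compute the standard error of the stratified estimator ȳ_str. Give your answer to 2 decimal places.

Var(ȳ_str) = Σₕ Wₕ²(1 − fₕ)sₕ²/nₕ with Wₕ = Nₕ/N, N = 11180.
Medium: Wₕ = 0.62200358; term = 0.62200358²·(1 − 0.01423641)·992600/99 = 3823.8215.
Large: Wₕ = 0.37799642; term = 0.37799642²·(1 − 0.03028869)·22100000/128 = 23922.146.
Sum = 27745.968.
SE = √(27745.968) = 166.57.

166.57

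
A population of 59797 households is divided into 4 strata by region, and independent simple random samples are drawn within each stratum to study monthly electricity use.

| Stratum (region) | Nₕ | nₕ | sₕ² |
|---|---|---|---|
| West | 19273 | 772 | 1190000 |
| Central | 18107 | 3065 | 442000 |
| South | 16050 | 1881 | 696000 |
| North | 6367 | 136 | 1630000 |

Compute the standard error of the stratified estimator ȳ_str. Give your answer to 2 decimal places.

17.92

Var(ȳ_str) = Σₕ Wₕ²(1 − fₕ)sₕ²/nₕ with Wₕ = Nₕ/N, N = 59797.
West: Wₕ = 0.32230714; term = 0.32230714²·(1 − 0.04005604)·1190000/772 = 153.7147.
Central: Wₕ = 0.30280783; term = 0.30280783²·(1 − 0.16927155)·442000/3065 = 10.984621.
South: Wₕ = 0.26840811; term = 0.26840811²·(1 − 0.11719626)·696000/1881 = 23.532924.
North: Wₕ = 0.10647691; term = 0.10647691²·(1 − 0.02136014)·1630000/136 = 132.97883.
Sum = 321.21108.
SE = √(321.21108) = 17.92.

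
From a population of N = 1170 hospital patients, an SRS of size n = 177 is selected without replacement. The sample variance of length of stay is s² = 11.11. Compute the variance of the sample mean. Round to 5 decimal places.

Under SRS without replacement, Var(ȳ) = (1 − f)·s²/n with f = n/N = 177/1170 = 0.15128205.
Var(ȳ) = (1 − 0.15128205)·11.11/177 = 0.84871795·0.062768362 = 0.053272635.

0.05327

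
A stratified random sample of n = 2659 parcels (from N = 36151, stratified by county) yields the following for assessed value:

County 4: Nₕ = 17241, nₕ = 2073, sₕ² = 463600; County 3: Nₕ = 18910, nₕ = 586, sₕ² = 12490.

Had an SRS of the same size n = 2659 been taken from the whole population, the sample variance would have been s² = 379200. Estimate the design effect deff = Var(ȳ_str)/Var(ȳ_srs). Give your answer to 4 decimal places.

0.3815

Var(ȳ_str) = Σ Wₕ²(1−fₕ)sₕ²/nₕ with Wₕ = Nₕ/36151:
  County 4: (17241/36151)²·(1−2073/17241)·463600/2073 = 44.750126
  County 3: (18910/36151)²·(1−586/18910)·12490/586 = 5.6511392
  → Var(ȳ_str) = 50.401265.
Var(ȳ_srs) = (1 − 2659/36151)·379200/2659 = 132.12067.
deff = 50.401265 / 132.12067 = 0.3815.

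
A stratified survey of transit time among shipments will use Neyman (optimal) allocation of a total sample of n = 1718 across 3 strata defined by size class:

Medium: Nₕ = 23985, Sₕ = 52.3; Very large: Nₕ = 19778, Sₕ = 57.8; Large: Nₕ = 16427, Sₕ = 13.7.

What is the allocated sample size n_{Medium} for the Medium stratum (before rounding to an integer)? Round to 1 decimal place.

Neyman allocation: nₕ = n·NₕSₕ / Σⱼ NⱼSⱼ.
Σ NⱼSⱼ = 23985·52.3 + 19778·57.8 + 16427·13.7 = 2.6226338 × 10^6.
n_{Medium} = 1718·23985·52.3 / (2.6226338 × 10^6) = 821.7.

821.7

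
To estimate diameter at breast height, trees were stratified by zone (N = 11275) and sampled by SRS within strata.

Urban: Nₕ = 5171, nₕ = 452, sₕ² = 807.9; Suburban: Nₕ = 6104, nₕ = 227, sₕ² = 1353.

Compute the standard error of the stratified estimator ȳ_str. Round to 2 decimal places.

1.42

Var(ȳ_str) = Σₕ Wₕ²(1 − fₕ)sₕ²/nₕ with Wₕ = Nₕ/N, N = 11275.
Urban: Wₕ = 0.45862528; term = 0.45862528²·(1 − 0.08741056)·807.9/452 = 0.343092.
Suburban: Wₕ = 0.54137472; term = 0.54137472²·(1 − 0.03718873)·1353/227 = 1.6819344.
Sum = 2.0250264.
SE = √(2.0250264) = 1.42.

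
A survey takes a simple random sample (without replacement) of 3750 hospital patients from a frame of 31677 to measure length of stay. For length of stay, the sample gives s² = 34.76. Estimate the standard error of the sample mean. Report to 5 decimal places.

Under SRS without replacement, Var(ȳ) = (1 − f)·s²/n with f = n/N = 3750/31677 = 0.11838242.
Var(ȳ) = (1 − 0.11838242)·34.76/3750 = 0.88161758·0.0092693333 = 0.0081720072.
SE(ȳ) = √(0.0081720072) = 0.09040.

0.09040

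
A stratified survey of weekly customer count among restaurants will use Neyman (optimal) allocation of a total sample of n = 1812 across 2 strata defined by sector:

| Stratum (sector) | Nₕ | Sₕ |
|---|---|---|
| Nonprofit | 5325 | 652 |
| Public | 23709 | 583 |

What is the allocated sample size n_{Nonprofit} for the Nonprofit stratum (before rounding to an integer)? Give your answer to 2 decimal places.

363.77

Neyman allocation: nₕ = n·NₕSₕ / Σⱼ NⱼSⱼ.
Σ NⱼSⱼ = 5325·652 + 23709·583 = 1.7294247 × 10^7.
n_{Nonprofit} = 1812·5325·652 / (1.7294247 × 10^7) = 363.77.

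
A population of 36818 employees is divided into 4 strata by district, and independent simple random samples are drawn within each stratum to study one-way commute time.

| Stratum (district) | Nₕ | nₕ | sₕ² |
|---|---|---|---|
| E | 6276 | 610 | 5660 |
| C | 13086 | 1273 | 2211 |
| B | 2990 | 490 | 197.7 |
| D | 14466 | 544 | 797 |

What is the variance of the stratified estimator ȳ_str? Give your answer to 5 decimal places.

Var(ȳ_str) = Σₕ Wₕ²(1 − fₕ)sₕ²/nₕ with Wₕ = Nₕ/N, N = 36818.
E: Wₕ = 0.17046010; term = 0.17046010²·(1 − 0.09719567)·5660/610 = 0.24340288.
C: Wₕ = 0.35542398; term = 0.35542398²·(1 − 0.09727954)·2211/1273 = 0.1980647.
B: Wₕ = 0.08121028; term = 0.08121028²·(1 − 0.16387960)·197.7/490 = 0.0022248534.
D: Wₕ = 0.39290564; term = 0.39290564²·(1 − 0.03760542)·797/544 = 0.21766526.
Sum = 0.66135769.

0.66136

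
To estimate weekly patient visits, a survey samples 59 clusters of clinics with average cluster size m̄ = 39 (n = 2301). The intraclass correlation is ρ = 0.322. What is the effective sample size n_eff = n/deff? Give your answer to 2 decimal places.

173.84

deff = 1 + (39 − 1)·0.322 = 1 + 12.236 = 13.236.
n_eff = 2301 / 13.236 = 173.84.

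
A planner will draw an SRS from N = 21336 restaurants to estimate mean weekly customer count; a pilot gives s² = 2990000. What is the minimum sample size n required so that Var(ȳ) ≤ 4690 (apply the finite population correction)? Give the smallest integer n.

Without fpc, n₀ = s²/D = 2990000/4690 = 637.5267.
With fpc, (1 − n/N)·s²/n ≤ D requires n ≥ n₀/(1 + n₀/N) = 637.5267/(1 + 637.5267/21336) = 619.0299.
Rounding up, n = 620.

620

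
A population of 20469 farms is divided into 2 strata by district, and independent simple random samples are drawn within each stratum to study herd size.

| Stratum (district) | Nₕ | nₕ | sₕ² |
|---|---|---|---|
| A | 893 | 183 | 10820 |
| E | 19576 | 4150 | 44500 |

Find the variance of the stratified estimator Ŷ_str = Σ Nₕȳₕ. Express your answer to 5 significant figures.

3.2756 × 10^9

Var(Ŷ_str) = Σₕ Nₕ²(1 − fₕ)sₕ²/nₕ.
A: 893²·(1 − 183/893)·10820/183 = 3.7487457 × 10^7.
E: 19576²·(1 − 4150/19576)·44500/4150 = 3.2380921 × 10^9.
Sum = 3.2755796 × 10^9.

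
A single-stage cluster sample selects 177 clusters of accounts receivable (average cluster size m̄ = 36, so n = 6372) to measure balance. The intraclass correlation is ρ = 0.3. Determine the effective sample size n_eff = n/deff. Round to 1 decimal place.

554.1

deff = 1 + (36 − 1)·0.3 = 1 + 10.5 = 11.5.
n_eff = 6372 / 11.5 = 554.1.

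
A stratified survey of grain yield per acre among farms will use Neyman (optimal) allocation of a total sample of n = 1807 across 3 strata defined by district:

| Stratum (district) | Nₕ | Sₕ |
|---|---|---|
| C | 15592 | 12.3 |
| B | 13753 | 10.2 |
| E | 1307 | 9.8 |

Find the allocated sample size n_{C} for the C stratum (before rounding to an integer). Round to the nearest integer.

Neyman allocation: nₕ = n·NₕSₕ / Σⱼ NⱼSⱼ.
Σ NⱼSⱼ = 15592·12.3 + 13753·10.2 + 1307·9.8 = 344870.8.
n_{C} = 1807·15592·12.3 / 344870.8 = 1005.

1005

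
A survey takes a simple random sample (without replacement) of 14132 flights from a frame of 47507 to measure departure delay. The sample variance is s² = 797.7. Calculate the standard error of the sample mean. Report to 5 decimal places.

0.19914

Under SRS without replacement, Var(ȳ) = (1 − f)·s²/n with f = n/N = 14132/47507 = 0.29747195.
Var(ȳ) = (1 − 0.29747195)·797.7/14132 = 0.70252805·0.056446363 = 0.039655153.
SE(ȳ) = √(0.039655153) = 0.19914.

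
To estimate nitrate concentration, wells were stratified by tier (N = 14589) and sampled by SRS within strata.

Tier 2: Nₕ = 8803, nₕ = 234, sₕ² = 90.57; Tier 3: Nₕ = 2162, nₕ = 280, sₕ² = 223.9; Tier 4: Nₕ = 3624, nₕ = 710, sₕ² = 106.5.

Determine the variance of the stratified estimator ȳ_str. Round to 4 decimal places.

0.1599

Var(ȳ_str) = Σₕ Wₕ²(1 − fₕ)sₕ²/nₕ with Wₕ = Nₕ/N, N = 14589.
Tier 2: Wₕ = 0.60339982; term = 0.60339982²·(1 − 0.02658185)·90.57/234 = 0.13717605.
Tier 3: Wₕ = 0.14819384; term = 0.14819384²·(1 − 0.12950971)·223.9/280 = 0.015286932.
Tier 4: Wₕ = 0.24840633; term = 0.24840633²·(1 − 0.19591611)·106.5/710 = 0.0074424846.
Sum = 0.15990547.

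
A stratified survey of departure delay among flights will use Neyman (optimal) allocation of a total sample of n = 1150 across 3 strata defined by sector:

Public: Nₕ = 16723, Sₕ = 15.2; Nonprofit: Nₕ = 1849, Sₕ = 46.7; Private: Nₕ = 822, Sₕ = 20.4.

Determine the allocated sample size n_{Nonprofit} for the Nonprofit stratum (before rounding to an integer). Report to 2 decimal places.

Neyman allocation: nₕ = n·NₕSₕ / Σⱼ NⱼSⱼ.
Σ NⱼSⱼ = 16723·15.2 + 1849·46.7 + 822·20.4 = 357306.7.
n_{Nonprofit} = 1150·1849·46.7 / 357306.7 = 277.91.

277.91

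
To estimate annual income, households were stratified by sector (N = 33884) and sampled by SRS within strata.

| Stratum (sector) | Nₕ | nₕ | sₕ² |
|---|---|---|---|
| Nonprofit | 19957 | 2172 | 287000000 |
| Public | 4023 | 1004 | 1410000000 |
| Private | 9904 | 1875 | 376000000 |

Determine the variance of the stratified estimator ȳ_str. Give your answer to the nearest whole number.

69594

Var(ȳ_str) = Σₕ Wₕ²(1 − fₕ)sₕ²/nₕ with Wₕ = Nₕ/N, N = 33884.
Nonprofit: Wₕ = 0.58898005; term = 0.58898005²·(1 − 0.10883399)·287000000/2172 = 40849.04.
Public: Wₕ = 0.11872860; term = 0.11872860²·(1 − 0.24956500)·1410000000/1004 = 14856.25.
Private: Wₕ = 0.29229135; term = 0.29229135²·(1 − 0.18931745)·376000000/1875 = 13888.947.
Sum = 69594.237.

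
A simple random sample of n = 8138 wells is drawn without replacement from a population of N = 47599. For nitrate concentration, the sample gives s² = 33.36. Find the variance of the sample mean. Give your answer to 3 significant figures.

0.00340

Under SRS without replacement, Var(ȳ) = (1 − f)·s²/n with f = n/N = 8138/47599 = 0.17096998.
Var(ȳ) = (1 − 0.17096998)·33.36/8138 = 0.82903002·0.0040992873 = 0.0033984322.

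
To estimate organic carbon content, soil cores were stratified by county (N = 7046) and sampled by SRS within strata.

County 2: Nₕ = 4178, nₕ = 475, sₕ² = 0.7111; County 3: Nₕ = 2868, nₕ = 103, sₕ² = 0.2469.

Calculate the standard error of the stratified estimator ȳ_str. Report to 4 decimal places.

Var(ȳ_str) = Σₕ Wₕ²(1 − fₕ)sₕ²/nₕ with Wₕ = Nₕ/N, N = 7046.
County 2: Wₕ = 0.59296054; term = 0.59296054²·(1 − 0.11369076)·0.7111/475 = 4.6652394 × 10^-4.
County 3: Wₕ = 0.40703946; term = 0.40703946²·(1 − 0.03591353)·0.2469/103 = 3.8288898 × 10^-4.
Sum = 8.4941292 × 10^-4.
SE = √(8.4941292 × 10^-4) = 0.0291.

0.0291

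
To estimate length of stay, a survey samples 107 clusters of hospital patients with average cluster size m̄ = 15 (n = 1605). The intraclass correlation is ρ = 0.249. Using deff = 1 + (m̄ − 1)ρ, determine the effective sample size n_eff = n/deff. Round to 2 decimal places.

deff = 1 + (15 − 1)·0.249 = 1 + 3.486 = 4.486.
n_eff = 1605 / 4.486 = 357.78.

357.78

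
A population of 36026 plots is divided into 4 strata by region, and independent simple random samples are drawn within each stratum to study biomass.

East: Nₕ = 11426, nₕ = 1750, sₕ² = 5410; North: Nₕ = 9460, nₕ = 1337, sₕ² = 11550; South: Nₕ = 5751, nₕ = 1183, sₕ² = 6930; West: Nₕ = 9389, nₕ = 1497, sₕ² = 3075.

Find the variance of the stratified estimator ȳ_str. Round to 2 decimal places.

1.01

Var(ȳ_str) = Σₕ Wₕ²(1 − fₕ)sₕ²/nₕ with Wₕ = Nₕ/N, N = 36026.
East: Wₕ = 0.31715983; term = 0.31715983²·(1 − 0.15315946)·5410/1750 = 0.26334023.
North: Wₕ = 0.26258813; term = 0.26258813²·(1 − 0.14133192)·11550/1337 = 0.51147696.
South: Wₕ = 0.15963471; term = 0.15963471²·(1 − 0.20570336)·6930/1183 = 0.11857302.
West: Wₕ = 0.26061733; term = 0.26061733²·(1 − 0.15944190)·3075/1497 = 0.11727289.
Sum = 1.0106631.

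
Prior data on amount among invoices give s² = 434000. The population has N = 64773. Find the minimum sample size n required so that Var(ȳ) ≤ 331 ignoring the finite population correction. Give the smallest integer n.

Without fpc, n₀ = s²/D = 434000/331 = 1311.1782.
Rounding up, n = 1312.

1312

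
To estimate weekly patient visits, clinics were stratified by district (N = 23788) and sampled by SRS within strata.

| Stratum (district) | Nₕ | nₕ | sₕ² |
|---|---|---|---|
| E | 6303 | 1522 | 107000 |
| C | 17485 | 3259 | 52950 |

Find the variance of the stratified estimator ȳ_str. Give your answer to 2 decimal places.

10.89

Var(ȳ_str) = Σₕ Wₕ²(1 − fₕ)sₕ²/nₕ with Wₕ = Nₕ/N, N = 23788.
E: Wₕ = 0.26496553; term = 0.26496553²·(1 − 0.24147231)·107000/1522 = 3.7438576.
C: Wₕ = 0.73503447; term = 0.73503447²·(1 − 0.18638833)·52950/3259 = 7.1419069.
Sum = 10.885765.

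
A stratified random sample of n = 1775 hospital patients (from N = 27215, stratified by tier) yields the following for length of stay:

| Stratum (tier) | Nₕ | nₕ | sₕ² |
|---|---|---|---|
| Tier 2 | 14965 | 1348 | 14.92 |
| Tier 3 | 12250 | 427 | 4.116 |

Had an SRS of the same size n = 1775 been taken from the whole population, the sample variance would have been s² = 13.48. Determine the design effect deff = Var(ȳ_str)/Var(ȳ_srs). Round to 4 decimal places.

Var(ȳ_str) = Σ Wₕ²(1−fₕ)sₕ²/nₕ with Wₕ = Nₕ/27215:
  Tier 2: (14965/27215)²·(1−1348/14965)·14.92/1348 = 0.0030452322
  Tier 3: (12250/27215)²·(1−427/12250)·4.116/427 = 0.0018849272
  → Var(ȳ_str) = 0.0049301594.
Var(ȳ_srs) = (1 − 1775/27215)·13.48/1775 = 0.0070990511.
deff = 0.0049301594 / 0.0070990511 = 0.6945.

0.6945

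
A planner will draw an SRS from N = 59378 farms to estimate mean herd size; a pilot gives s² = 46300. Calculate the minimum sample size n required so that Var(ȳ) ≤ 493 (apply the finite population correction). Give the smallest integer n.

Without fpc, n₀ = s²/D = 46300/493 = 93.9148.
With fpc, (1 − n/N)·s²/n ≤ D requires n ≥ n₀/(1 + n₀/N) = 93.9148/(1 + 93.9148/59378) = 93.7665.
Rounding up, n = 94.

94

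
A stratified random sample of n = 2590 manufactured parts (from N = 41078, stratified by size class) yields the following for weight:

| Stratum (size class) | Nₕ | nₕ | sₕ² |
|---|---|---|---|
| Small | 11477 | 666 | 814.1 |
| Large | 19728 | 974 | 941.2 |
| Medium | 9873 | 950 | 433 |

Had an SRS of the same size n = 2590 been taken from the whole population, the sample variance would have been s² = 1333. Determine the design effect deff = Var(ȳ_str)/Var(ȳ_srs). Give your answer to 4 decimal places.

0.6751

Var(ȳ_str) = Σ Wₕ²(1−fₕ)sₕ²/nₕ with Wₕ = Nₕ/41078:
  Small: (11477/41078)²·(1−666/11477)·814.1/666 = 0.089883338
  Large: (19728/41078)²·(1−974/19728)·941.2/974 = 0.2118758
  Medium: (9873/41078)²·(1−950/9873)·433/950 = 0.023796098
  → Var(ȳ_str) = 0.32555524.
Var(ȳ_srs) = (1 − 2590/41078)·1333/2590 = 0.48222135.
deff = 0.32555524 / 0.48222135 = 0.6751.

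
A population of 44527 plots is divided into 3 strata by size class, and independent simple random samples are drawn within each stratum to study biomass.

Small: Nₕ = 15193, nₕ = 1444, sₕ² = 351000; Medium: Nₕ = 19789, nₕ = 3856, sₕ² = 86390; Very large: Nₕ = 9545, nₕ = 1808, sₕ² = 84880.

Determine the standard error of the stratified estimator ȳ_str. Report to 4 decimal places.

Var(ȳ_str) = Σₕ Wₕ²(1 − fₕ)sₕ²/nₕ with Wₕ = Nₕ/N, N = 44527.
Small: Wₕ = 0.34120870; term = 0.34120870²·(1 − 0.09504377)·351000/1444 = 25.609889.
Medium: Wₕ = 0.44442698; term = 0.44442698²·(1 − 0.19485573)·86390/3856 = 3.5628783.
Very large: Wₕ = 0.21436432; term = 0.21436432²·(1 − 0.18941854)·84880/1808 = 1.748673.
Sum = 30.92144.
SE = √(30.92144) = 5.5607.

5.5607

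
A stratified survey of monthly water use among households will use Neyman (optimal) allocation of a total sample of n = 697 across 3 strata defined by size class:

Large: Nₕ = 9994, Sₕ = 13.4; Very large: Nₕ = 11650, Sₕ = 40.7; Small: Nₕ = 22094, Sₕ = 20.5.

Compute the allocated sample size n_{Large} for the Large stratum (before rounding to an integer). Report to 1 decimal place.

Neyman allocation: nₕ = n·NₕSₕ / Σⱼ NⱼSⱼ.
Σ NⱼSⱼ = 9994·13.4 + 11650·40.7 + 22094·20.5 = 1.0610016 × 10^6.
n_{Large} = 697·9994·13.4 / (1.0610016 × 10^6) = 88.0.

88.0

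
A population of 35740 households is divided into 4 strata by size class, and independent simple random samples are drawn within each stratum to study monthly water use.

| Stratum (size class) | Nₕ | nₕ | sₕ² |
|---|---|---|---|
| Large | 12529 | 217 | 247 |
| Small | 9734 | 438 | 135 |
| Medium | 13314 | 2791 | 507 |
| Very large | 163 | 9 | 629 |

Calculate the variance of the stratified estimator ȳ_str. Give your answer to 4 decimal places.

Var(ȳ_str) = Σₕ Wₕ²(1 − fₕ)sₕ²/nₕ with Wₕ = Nₕ/N, N = 35740.
Large: Wₕ = 0.35055960; term = 0.35055960²·(1 − 0.01731982)·247/217 = 0.13745899.
Small: Wₕ = 0.27235590; term = 0.27235590²·(1 − 0.04499692)·135/438 = 0.021834237.
Medium: Wₕ = 0.37252378; term = 0.37252378²·(1 − 0.20962896)·507/2791 = 0.019924487.
Very large: Wₕ = 0.00456072; term = 0.00456072²·(1 − 0.05521472)·629/9 = 0.0013734326.
Sum = 0.18059115.

0.1806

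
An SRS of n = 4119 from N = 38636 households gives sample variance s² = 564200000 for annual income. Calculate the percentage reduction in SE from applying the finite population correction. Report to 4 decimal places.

5.4807

f = n/N = 4119/38636 = 0.10661042.
SE_no-fpc = √(s²/n) = 370.10133; SE_fpc = √((1−f)s²/n) = 349.81714.
Ratio = √(1−f) = 0.94519288. Reduction = 100·(1 − 0.94519288) = 5.4807%.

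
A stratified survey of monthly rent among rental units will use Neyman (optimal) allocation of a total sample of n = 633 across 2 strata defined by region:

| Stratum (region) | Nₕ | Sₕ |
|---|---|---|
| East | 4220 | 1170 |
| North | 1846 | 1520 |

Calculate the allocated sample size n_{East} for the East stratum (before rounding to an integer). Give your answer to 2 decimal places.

403.62

Neyman allocation: nₕ = n·NₕSₕ / Σⱼ NⱼSⱼ.
Σ NⱼSⱼ = 4220·1170 + 1846·1520 = 7.74332 × 10^6.
n_{East} = 633·4220·1170 / (7.74332 × 10^6) = 403.62.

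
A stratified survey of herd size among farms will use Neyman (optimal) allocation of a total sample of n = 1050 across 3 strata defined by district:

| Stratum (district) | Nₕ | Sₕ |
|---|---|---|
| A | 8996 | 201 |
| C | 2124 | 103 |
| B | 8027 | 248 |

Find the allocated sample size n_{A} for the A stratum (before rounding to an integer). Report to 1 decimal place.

Neyman allocation: nₕ = n·NₕSₕ / Σⱼ NⱼSⱼ.
Σ NⱼSⱼ = 8996·201 + 2124·103 + 8027·248 = 4.017664 × 10^6.
n_{A} = 1050·8996·201 / (4.017664 × 10^6) = 472.6.

472.6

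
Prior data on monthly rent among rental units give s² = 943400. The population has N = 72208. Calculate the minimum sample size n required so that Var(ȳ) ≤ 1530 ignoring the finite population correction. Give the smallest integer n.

Without fpc, n₀ = s²/D = 943400/1530 = 616.6013.
Rounding up, n = 617.

617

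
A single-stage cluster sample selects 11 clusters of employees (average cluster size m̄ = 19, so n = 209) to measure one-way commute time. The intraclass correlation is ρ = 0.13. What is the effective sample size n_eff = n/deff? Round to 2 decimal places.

62.57

deff = 1 + (19 − 1)·0.13 = 1 + 2.34 = 3.34.
n_eff = 209 / 3.34 = 62.57.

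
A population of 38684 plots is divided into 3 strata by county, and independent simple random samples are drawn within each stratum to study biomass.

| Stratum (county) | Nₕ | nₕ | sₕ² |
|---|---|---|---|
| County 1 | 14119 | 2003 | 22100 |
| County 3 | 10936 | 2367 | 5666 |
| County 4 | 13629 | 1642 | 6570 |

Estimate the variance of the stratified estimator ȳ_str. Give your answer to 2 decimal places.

Var(ȳ_str) = Σₕ Wₕ²(1 − fₕ)sₕ²/nₕ with Wₕ = Nₕ/N, N = 38684.
County 1: Wₕ = 0.36498294; term = 0.36498294²·(1 − 0.14186557)·22100/2003 = 1.2612808.
County 3: Wₕ = 0.28270086; term = 0.28270086²·(1 − 0.21644111)·5666/2367 = 0.14990089.
County 4: Wₕ = 0.35231620; term = 0.35231620²·(1 − 0.12047839)·6570/1642 = 0.43682146.
Sum = 1.8480032.

1.85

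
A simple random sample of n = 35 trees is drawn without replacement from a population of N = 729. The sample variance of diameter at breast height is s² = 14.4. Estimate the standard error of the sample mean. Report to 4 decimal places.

0.6258

Under SRS without replacement, Var(ȳ) = (1 − f)·s²/n with f = n/N = 35/729 = 0.04801097.
Var(ȳ) = (1 − 0.04801097)·14.4/35 = 0.95198903·0.41142857 = 0.39167549.
SE(ȳ) = √(0.39167549) = 0.6258.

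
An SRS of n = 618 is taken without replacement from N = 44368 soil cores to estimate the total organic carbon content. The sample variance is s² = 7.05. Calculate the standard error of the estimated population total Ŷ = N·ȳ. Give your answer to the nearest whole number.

Var(Ŷ) = N²·Var(ȳ) = N²·(1 − n/N)·s²/n.
f = 618/44368 = 0.01392896; Var(ȳ) = 0.98607104·7.05/618 = 0.011248869.
Var(Ŷ) = 44368² · 0.011248869 = 2.2143617 × 10^7.
SE(Ŷ) = √(2.2143617 × 10^7) = 4706.

4706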